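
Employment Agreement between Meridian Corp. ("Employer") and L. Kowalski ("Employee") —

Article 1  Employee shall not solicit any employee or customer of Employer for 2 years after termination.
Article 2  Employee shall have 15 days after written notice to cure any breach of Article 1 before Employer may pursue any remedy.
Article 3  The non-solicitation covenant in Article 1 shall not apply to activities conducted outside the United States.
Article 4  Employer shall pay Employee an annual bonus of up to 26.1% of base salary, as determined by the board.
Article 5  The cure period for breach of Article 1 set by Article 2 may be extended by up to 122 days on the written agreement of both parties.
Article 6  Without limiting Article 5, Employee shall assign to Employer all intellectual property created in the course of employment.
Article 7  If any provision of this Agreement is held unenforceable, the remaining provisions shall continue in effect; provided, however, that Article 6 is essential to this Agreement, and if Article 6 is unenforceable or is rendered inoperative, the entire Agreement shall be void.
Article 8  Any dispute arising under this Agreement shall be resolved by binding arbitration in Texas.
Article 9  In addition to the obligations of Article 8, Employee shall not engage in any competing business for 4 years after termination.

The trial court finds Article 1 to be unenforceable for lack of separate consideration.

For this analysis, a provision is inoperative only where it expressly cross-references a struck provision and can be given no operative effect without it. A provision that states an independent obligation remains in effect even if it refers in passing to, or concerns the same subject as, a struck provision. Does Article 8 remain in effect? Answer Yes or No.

Article 1 is struck. Article 2 has no operative effect of its own apart from Article 1 and is therefore inoperative. Article 3 operates only by reference to Article 1, so it falls with Article 1. Article 5 does nothing except set the extension of the cure period for breach of Article 1 by reference to Article 2; with Article 2 gone it has no independent effect and is inoperative. Although Article 6 refers to Article 5, its operative terms do not depend on Article 5, so it remains in effect. Article 7 makes Article 6 an essential term, but Article 6 is unaffected, so the severability proviso in Article 7 preserves the remaining provisions. Article 4, Article 6, Article 7, Article 8, and Article 9 remain in effect. Article 8 is among the surviving provisions, so the answer is yes.

Yes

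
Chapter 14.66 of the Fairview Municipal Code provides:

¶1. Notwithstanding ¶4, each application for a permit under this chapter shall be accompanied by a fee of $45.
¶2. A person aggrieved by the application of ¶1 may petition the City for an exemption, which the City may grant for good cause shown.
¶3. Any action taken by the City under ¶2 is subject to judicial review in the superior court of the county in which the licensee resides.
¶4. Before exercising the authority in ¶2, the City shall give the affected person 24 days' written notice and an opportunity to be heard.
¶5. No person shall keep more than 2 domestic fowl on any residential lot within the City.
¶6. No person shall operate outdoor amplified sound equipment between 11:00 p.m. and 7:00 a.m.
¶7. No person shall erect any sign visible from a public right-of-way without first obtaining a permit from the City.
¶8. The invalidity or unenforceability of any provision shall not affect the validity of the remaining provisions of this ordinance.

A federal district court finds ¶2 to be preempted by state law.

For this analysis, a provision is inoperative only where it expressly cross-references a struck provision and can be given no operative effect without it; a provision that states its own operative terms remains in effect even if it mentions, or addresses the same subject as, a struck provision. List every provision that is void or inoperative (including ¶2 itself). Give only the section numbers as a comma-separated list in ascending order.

¶2 is struck. ¶3 has no operative effect of its own apart from ¶2 and is therefore inoperative. ¶4 merely fixes the notice-and-hearing requirement for ¶2; with ¶2 gone it has nothing to operate on and falls away. ¶1 mentions ¶4 but its own obligation stands independently of ¶4, so ¶1 is not affected. ¶8 is a severability clause and preserves every provision that can still be given independent effect. The provisions still in force are ¶1, ¶5, ¶6, ¶7, and ¶8.

2, 3, 4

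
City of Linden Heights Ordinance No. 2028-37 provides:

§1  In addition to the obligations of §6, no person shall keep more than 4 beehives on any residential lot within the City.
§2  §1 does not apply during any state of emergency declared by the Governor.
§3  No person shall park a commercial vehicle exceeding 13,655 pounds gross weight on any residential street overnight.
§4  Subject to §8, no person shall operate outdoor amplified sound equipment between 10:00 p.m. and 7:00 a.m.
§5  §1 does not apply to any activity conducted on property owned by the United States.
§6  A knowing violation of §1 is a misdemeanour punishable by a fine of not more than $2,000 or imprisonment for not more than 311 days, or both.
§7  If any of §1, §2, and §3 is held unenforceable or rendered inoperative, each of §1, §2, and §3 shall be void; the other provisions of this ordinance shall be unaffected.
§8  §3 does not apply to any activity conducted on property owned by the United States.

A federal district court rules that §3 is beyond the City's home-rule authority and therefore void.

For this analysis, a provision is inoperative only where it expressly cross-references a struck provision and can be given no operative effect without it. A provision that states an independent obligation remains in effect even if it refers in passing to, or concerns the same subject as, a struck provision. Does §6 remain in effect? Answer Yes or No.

§3 is struck. §8 has no operative effect of its own apart from §3 and is therefore inoperative. Although §4 refers to §8, its operative terms do not depend on §8, so it remains in effect. §7 declares §1, §2, and §3 mutually dependent; since one of them has fallen, all of them are of no effect. That brings down §1 and §2 as well. §5 and §6 in turn depend solely on a provision now struck and likewise fall. The remainder continues in force under §7. §4 and §7 remain in effect. §6 is among the inoperative provisions, so the answer is no.

No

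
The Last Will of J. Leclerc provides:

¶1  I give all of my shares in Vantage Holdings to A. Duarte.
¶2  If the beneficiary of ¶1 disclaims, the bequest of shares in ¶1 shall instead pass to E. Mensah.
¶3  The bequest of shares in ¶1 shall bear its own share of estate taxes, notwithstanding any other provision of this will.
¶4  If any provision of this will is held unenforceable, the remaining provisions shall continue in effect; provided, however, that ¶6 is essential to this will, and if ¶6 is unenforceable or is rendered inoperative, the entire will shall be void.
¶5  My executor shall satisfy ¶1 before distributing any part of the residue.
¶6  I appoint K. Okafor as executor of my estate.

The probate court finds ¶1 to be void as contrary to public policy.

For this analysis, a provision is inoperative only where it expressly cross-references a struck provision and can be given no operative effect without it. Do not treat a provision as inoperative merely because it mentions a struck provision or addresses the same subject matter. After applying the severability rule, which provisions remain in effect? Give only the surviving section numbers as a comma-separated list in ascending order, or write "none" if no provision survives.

4, 6

¶1 is struck. ¶2 merely fixes the alternative disposition for ¶1; with ¶1 gone it has nothing to operate on and falls away. ¶3 has no operative effect of its own apart from ¶1 and is therefore inoperative. The only function of ¶5 is the priority direction for ¶1, so it cannot stand once ¶1 is removed. ¶4 makes ¶6 an essential term, but ¶6 is unaffected, so the severability proviso in ¶4 preserves the remaining provisions. That leaves ¶4 and ¶6 in effect.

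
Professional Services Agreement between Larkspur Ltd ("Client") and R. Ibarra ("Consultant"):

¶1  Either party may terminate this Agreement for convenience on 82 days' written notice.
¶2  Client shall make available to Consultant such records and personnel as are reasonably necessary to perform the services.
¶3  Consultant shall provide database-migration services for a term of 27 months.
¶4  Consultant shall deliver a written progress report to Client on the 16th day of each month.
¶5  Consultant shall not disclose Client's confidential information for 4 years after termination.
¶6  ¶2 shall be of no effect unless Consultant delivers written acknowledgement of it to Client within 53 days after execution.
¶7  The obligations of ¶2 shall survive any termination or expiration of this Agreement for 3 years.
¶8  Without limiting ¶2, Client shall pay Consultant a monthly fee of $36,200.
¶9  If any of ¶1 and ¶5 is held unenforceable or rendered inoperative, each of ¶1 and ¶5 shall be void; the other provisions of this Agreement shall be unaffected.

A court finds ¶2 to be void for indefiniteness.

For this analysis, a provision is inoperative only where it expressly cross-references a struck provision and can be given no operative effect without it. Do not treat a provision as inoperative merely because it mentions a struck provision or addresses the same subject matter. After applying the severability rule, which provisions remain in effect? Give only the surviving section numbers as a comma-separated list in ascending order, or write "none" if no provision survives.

1, 3, 4, 5, 8, 9

¶2 is struck. The only function of ¶6 is the acknowledgement condition for ¶2, so it cannot stand once ¶2 is removed. ¶7 merely fixes the survival period for ¶2; with ¶2 gone it has nothing to operate on and falls away. Although ¶8 refers to ¶2, its operative terms do not depend on ¶2, so it remains in effect. ¶9 ties ¶1 and ¶5 together, but none of those is affected here; the remaining provisions continue in force under ¶9. That leaves ¶1, ¶3, ¶4, ¶5, ¶8, and ¶9 in effect.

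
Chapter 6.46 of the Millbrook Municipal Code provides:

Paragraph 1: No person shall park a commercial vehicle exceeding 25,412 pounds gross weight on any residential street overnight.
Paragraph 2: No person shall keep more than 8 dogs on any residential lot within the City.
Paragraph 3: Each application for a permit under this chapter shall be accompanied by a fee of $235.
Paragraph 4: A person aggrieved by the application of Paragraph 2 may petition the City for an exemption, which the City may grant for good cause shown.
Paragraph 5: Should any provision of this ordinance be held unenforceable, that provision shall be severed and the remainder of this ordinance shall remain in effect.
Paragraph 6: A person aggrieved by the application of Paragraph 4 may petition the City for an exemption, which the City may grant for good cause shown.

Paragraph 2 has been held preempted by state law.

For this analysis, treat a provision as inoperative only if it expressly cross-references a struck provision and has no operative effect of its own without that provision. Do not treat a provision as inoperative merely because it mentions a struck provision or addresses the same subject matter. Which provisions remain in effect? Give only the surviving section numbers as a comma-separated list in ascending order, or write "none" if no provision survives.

Paragraph 2 is struck. Paragraph 4 operates only by reference to Paragraph 2, so it falls with Paragraph 2. Paragraph 6 operates only by reference to Paragraph 4, so it falls with Paragraph 4. Paragraph 5 is a severability clause and preserves every provision that can still be given independent effect. That leaves Paragraph 1, Paragraph 3, and Paragraph 5 in effect.

1, 3, 5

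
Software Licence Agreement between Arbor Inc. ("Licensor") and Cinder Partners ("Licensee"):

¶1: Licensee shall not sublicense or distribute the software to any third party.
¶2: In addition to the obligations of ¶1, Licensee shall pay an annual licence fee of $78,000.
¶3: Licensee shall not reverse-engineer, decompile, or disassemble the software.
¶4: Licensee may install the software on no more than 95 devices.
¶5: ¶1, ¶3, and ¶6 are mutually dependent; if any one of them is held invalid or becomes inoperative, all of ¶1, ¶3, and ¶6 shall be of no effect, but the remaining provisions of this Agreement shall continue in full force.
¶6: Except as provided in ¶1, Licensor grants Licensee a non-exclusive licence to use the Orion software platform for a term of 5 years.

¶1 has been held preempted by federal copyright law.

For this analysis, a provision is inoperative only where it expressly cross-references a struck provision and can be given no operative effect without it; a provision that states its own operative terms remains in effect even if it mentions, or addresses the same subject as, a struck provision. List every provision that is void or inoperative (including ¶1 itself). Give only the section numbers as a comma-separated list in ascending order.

¶1 is struck. ¶2 mentions ¶1 but its own obligation stands independently of ¶1, so ¶2 is not affected. No other provision's operative terms depend on ¶1. ¶5 declares ¶1, ¶3, and ¶6 mutually dependent; since one of them has fallen, all of them are of no effect. That brings down ¶3 and ¶6 as well. The remainder continues in force under ¶5. ¶2, ¶4, and ¶5 remain in effect.

1, 3, 6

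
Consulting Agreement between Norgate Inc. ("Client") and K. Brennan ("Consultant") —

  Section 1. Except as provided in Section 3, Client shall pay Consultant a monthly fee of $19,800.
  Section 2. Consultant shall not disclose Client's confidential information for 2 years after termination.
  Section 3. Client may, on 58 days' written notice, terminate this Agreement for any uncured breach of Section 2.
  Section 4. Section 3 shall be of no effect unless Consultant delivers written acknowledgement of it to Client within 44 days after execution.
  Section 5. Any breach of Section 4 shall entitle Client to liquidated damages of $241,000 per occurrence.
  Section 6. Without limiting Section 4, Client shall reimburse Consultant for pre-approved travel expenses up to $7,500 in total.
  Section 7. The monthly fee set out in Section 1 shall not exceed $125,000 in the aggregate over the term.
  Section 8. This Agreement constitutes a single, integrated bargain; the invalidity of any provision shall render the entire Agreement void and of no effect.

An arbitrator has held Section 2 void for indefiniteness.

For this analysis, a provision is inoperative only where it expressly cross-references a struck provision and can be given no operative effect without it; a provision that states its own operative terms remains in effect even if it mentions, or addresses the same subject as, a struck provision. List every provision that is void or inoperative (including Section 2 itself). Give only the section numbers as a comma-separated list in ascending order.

1, 2, 3, 4, 5, 6, 7, 8

Section 2 is struck. The only function of Section 3 is the termination right for breach of Section 2, so it cannot stand once Section 2 is removed. Section 4 has no operative effect of its own apart from Section 3 and is therefore inoperative. The whole of Section 5 is the liquidated-damages amount, defined by reference to Section 4, so Section 5 cannot stand once Section 4 is removed. Section 8 provides that the Agreement is not severable, so the invalidity of any one provision voids the entire Agreement. No provision of the Agreement survives.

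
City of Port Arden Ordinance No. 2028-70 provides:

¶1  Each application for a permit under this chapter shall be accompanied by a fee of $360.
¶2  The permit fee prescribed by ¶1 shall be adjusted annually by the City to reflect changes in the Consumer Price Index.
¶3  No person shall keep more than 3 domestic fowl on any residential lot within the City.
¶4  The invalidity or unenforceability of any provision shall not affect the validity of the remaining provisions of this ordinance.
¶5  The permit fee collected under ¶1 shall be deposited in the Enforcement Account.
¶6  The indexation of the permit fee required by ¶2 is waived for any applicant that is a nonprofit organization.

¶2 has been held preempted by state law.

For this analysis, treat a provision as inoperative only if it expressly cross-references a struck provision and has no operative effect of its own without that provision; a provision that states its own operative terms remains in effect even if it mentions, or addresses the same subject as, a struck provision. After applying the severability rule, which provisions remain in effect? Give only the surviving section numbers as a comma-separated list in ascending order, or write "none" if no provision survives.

¶2 is struck. ¶6 has no operative effect of its own apart from ¶2 and is therefore inoperative. Under the severability clause in ¶4, the remaining provisions continue in force. The provisions still in force are ¶1, ¶3, ¶4, and ¶5.

1, 3, 4, 5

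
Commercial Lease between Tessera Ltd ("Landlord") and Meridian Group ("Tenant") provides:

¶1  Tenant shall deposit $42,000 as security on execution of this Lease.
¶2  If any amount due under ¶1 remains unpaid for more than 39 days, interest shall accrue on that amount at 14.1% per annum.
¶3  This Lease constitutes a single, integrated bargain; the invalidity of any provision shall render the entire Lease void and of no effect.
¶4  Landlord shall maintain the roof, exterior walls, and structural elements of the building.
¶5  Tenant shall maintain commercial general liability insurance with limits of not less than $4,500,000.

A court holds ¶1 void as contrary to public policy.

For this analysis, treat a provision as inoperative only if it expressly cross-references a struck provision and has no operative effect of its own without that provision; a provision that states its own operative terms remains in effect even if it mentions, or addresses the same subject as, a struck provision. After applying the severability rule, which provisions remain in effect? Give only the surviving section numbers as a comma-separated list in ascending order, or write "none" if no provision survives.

¶1 is struck. ¶2 has no operative effect of its own apart from ¶1 and is therefore inoperative. ¶3 provides that the Lease is not severable, so the invalidity of any one provision voids the entire Lease. No provision of the Lease survives.

none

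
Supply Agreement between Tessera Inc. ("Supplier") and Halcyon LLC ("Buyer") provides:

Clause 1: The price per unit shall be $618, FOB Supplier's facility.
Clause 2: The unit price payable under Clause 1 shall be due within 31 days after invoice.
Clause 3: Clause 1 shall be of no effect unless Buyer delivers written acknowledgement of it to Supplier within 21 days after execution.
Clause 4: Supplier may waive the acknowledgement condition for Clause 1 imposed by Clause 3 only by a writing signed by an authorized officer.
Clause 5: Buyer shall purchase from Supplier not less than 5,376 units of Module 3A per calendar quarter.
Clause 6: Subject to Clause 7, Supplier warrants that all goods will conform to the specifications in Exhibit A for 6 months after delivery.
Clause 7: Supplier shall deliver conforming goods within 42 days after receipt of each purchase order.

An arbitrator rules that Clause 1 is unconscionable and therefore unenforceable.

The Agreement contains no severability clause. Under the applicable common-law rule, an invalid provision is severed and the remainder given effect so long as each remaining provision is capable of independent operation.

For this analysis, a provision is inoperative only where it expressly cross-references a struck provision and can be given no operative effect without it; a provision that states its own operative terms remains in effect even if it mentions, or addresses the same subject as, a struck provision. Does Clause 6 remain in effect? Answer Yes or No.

Yes

Clause 1 is struck. The whole of Clause 2 is the payment deadline for the unit price, defined by reference to Clause 1, so Clause 2 cannot stand once Clause 1 is removed. The only function of Clause 3 is the acknowledgement condition for Clause 1, so it cannot stand once Clause 1 is removed. Clause 4 has no operative effect of its own apart from Clause 3 and is therefore inoperative. Under the stated default rule, only provisions that cannot operate independently fall away; the rest are enforced. Clause 5, Clause 6, and Clause 7 remain in effect. Clause 6 is among the surviving provisions, so the answer is yes.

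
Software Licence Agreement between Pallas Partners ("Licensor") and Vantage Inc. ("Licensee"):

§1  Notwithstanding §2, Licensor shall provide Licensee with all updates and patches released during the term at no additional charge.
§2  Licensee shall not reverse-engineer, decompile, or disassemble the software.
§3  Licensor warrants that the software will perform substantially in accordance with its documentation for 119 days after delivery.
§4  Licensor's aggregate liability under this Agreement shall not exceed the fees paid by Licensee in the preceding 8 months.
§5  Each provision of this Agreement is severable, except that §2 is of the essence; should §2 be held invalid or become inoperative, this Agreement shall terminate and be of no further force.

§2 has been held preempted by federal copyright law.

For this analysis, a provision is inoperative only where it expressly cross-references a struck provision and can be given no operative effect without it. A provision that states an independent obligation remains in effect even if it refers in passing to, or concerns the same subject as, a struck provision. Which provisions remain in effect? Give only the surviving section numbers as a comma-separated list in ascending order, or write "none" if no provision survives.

§2 is struck. No other provision's operative terms depend on §2. §5 makes §2 an essential term, and §2 is the provision held invalid; under §5, the entire Agreement is therefore void. No provision of the Agreement survives.

none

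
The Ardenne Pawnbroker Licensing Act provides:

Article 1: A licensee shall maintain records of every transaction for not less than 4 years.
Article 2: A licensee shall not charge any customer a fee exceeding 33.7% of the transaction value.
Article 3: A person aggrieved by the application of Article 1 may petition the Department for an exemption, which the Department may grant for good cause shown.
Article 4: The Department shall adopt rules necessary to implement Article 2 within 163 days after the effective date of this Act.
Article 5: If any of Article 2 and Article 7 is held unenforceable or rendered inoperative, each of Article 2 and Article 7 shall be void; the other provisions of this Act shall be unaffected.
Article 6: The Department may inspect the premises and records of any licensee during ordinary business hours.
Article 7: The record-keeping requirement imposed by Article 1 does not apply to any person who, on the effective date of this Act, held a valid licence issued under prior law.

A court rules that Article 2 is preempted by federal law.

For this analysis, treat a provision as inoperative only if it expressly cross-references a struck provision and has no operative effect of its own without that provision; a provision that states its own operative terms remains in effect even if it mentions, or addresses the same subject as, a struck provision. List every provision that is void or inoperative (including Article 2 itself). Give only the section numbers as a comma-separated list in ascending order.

Article 2 is struck. The only function of Article 4 is the rulemaking mandate for Article 2, so it cannot stand once Article 2 is removed. Article 5 declares Article 2 and Article 7 mutually dependent; since one of them has fallen, all of them are of no effect. That brings down Article 7 as well. The remainder continues in force under Article 5. That leaves Article 1, Article 3, Article 5, and Article 6 in effect.

2, 4, 7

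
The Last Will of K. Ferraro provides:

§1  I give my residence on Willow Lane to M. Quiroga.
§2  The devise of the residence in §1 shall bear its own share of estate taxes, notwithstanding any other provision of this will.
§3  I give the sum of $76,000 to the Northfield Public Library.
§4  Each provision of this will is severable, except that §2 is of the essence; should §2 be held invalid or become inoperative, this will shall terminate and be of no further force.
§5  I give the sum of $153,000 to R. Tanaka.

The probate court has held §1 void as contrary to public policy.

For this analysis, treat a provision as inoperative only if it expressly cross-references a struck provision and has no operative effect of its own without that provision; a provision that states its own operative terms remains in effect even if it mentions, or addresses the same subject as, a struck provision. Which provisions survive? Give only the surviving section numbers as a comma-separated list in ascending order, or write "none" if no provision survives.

none

§1 is struck. §2 operates only by reference to §1, so it falls with §1. §4 makes §2 an essential term, and §2 has been rendered inoperative by the cascade; under §4, the entire will is therefore void. No provision of the will survives.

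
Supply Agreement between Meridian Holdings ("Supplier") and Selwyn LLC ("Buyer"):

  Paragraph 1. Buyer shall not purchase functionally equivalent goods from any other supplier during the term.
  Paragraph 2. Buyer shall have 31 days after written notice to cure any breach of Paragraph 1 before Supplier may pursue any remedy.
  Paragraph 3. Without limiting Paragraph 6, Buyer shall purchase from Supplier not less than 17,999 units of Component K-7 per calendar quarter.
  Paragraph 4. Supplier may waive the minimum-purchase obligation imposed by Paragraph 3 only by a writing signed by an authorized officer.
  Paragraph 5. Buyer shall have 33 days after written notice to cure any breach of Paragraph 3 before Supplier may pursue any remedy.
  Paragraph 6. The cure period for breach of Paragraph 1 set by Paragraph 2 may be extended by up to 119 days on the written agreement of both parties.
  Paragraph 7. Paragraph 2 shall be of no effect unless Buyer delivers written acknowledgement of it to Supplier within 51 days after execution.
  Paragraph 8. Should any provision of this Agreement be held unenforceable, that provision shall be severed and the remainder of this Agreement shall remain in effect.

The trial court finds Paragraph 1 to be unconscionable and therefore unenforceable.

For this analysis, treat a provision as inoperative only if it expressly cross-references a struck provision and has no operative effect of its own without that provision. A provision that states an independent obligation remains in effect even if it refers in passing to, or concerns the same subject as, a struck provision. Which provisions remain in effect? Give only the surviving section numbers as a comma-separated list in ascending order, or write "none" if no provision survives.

Paragraph 1 is struck. Paragraph 2 has no operative effect of its own apart from Paragraph 1 and is therefore inoperative. Paragraph 6 does nothing except set the extension of the cure period for breach of Paragraph 1 by reference to Paragraph 2; with Paragraph 2 gone it has no independent effect and is inoperative. Paragraph 7 merely fixes the acknowledgement condition for Paragraph 2; with Paragraph 2 gone it has nothing to operate on and falls away. Although Paragraph 3 refers to Paragraph 6, its operative terms do not depend on Paragraph 6, so it remains in effect. Paragraph 8 is a severability clause and preserves every provision that can still be given independent effect. That leaves Paragraph 3, Paragraph 4, Paragraph 5, and Paragraph 8 in effect.

3, 4, 5, 8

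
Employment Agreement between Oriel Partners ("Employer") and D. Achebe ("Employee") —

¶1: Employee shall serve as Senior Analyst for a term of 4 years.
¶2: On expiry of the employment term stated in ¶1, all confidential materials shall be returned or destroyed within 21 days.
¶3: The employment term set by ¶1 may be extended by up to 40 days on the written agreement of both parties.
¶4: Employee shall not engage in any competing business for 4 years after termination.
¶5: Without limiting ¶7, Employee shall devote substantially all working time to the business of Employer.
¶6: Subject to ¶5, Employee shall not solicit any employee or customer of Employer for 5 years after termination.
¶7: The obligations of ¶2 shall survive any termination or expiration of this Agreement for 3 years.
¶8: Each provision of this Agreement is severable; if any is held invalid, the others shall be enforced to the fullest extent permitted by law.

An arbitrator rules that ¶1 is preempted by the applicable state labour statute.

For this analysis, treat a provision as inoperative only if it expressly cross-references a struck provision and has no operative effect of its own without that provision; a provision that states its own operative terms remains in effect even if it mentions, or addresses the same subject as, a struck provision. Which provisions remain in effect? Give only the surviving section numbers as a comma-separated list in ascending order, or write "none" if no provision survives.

¶1 is struck. ¶2 operates only by reference to ¶1, so it falls with ¶1. ¶3 has no operative effect of its own apart from ¶1 and is therefore inoperative. ¶7 has no operative effect of its own apart from ¶2 and is therefore inoperative. Although ¶5 refers to ¶7, its operative terms do not depend on ¶7, so it remains in effect. ¶8 is a severability clause and preserves every provision that can still be given independent effect. ¶4, ¶5, ¶6, and ¶8 remain in effect.

4, 5, 6, 8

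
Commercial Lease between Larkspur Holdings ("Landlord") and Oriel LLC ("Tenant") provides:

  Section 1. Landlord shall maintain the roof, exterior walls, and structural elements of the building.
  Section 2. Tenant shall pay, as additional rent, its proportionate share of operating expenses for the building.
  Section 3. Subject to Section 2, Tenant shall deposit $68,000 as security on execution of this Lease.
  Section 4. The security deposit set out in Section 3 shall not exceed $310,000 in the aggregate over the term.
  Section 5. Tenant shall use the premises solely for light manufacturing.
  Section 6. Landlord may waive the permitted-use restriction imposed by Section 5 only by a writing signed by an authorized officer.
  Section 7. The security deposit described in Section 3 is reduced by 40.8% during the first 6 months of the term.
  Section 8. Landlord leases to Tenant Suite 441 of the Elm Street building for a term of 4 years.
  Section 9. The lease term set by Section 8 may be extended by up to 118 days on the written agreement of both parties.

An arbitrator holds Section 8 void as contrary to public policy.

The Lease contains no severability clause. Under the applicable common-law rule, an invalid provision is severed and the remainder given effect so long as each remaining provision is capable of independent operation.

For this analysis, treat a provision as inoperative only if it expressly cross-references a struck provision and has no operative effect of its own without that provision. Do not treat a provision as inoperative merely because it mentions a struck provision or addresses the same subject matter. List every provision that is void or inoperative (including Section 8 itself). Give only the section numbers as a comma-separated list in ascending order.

8, 9

Section 8 is struck. The whole of Section 9 is the extension of the lease term, defined by reference to Section 8, so Section 9 cannot stand once Section 8 is removed. With no severability clause, the stated default rule severs what cannot stand and enforces each remaining provision that can operate on its own. Section 1, Section 2, Section 3, Section 4, Section 5, Section 6, and Section 7 remain in effect.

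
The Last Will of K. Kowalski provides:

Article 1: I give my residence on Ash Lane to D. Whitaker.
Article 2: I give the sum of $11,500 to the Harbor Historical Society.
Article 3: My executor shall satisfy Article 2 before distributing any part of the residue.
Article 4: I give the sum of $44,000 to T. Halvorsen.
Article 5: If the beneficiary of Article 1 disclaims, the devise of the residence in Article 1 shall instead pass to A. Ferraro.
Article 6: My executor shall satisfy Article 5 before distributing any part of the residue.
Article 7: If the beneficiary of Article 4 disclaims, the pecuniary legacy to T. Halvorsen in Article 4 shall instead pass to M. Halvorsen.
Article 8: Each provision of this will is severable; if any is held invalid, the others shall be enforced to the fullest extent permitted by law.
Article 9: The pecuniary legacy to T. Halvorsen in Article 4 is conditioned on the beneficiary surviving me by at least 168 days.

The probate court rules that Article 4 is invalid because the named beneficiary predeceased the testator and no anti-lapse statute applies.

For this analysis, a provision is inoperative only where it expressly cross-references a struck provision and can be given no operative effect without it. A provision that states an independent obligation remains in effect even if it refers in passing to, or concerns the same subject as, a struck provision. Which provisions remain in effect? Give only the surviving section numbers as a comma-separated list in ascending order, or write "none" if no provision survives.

Article 4 is struck. The only function of Article 7 is the alternative disposition for Article 4, so it cannot stand once Article 4 is removed. The only function of Article 9 is the survivorship condition on Article 4, so it cannot stand once Article 4 is removed. Under the severability clause in Article 8, the remaining provisions continue in force. That leaves Article 1, Article 2, Article 3, Article 5, Article 6, and Article 8 in effect.

1, 2, 3, 5, 6, 8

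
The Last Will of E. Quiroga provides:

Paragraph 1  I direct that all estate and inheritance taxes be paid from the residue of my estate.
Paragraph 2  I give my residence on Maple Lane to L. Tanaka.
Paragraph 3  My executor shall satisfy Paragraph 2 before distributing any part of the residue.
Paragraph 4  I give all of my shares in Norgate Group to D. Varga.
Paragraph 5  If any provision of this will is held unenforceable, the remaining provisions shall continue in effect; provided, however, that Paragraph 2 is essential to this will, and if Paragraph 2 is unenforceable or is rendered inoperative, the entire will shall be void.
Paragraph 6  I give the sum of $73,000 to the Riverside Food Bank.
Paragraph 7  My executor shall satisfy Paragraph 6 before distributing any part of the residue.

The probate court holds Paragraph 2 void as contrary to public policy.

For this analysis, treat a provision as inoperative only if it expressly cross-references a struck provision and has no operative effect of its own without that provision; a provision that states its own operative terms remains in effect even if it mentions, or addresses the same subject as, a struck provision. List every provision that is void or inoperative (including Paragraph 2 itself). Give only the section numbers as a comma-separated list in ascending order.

1, 2, 3, 4, 5, 6, 7

Paragraph 2 is struck. Paragraph 3 operates only by reference to Paragraph 2, so it falls with Paragraph 2. Paragraph 5 makes Paragraph 2 an essential term, and Paragraph 2 is the provision held invalid; under Paragraph 5, the entire will is therefore void. No provision of the will survives.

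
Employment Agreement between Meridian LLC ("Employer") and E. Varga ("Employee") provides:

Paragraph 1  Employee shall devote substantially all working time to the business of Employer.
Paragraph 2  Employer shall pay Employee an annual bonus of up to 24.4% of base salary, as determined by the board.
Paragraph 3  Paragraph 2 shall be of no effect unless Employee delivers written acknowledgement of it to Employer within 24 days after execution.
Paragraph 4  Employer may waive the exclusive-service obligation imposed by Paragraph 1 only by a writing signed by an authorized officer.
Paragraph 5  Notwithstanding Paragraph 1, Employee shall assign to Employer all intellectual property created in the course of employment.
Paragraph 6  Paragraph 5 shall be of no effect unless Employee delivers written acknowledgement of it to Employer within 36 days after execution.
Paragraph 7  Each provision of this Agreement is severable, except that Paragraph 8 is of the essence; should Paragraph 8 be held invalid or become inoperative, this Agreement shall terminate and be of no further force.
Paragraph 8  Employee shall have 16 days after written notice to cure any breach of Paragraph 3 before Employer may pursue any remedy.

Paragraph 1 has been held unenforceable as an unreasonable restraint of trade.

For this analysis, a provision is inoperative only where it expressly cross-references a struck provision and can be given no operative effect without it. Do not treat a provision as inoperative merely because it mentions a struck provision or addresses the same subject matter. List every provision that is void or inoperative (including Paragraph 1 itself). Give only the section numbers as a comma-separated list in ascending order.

1, 4

Paragraph 1 is struck. Paragraph 4 has no operative effect of its own apart from Paragraph 1 and is therefore inoperative. Although Paragraph 5 refers to Paragraph 1, its operative terms do not depend on Paragraph 1, so it remains in effect. Paragraph 7 makes Paragraph 8 an essential term, but Paragraph 8 is unaffected, so the severability proviso in Paragraph 7 preserves the remaining provisions. Paragraph 2, Paragraph 3, Paragraph 5, Paragraph 6, Paragraph 7, and Paragraph 8 remain in effect.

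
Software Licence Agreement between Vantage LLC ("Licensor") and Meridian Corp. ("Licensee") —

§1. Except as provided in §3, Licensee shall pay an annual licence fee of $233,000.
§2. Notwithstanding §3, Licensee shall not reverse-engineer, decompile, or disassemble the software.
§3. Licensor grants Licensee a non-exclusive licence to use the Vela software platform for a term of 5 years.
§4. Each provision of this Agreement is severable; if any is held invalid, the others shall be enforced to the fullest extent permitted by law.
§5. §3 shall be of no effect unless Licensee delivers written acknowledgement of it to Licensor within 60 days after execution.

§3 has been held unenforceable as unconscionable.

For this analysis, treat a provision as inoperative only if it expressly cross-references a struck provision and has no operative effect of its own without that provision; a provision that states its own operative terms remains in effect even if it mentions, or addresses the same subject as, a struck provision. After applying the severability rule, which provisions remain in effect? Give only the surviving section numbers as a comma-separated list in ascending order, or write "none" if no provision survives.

§3 is struck. The only function of §5 is the acknowledgement condition for §3, so it cannot stand once §3 is removed. §2 mentions §3 but its own obligation stands independently of §3, so §2 is not affected. §1 mentions §3 but its own obligation stands independently of §3, so §1 is not affected. Under the severability clause in §4, the remaining provisions continue in force. §1, §2, and §4 remain in effect.

1, 2, 4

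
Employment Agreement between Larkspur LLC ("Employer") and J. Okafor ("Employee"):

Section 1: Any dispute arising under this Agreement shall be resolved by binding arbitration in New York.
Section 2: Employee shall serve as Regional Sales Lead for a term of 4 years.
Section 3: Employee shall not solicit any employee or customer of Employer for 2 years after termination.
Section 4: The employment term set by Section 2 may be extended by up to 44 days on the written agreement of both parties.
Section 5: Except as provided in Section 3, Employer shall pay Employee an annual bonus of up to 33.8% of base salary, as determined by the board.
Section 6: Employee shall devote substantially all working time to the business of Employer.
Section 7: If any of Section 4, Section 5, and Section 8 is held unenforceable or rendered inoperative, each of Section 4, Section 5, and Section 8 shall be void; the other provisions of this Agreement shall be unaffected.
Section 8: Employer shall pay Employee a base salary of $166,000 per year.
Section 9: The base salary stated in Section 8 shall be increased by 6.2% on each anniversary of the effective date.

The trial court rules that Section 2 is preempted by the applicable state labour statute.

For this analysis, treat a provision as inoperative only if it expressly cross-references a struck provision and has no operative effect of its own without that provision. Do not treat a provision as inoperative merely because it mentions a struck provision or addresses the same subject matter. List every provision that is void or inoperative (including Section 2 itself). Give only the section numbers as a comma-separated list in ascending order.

2, 4, 5, 8, 9

Section 2 is struck. Section 4 operates only by reference to Section 2, so it falls with Section 2. Section 7 declares Section 4, Section 5, and Section 8 mutually dependent; since one of them has fallen, all of them are of no effect. That brings down Section 5 and Section 8 as well. Section 9 in turn depends solely on a provision now struck and likewise falls. The remainder continues in force under Section 7. Section 1, Section 3, Section 6, and Section 7 remain in effect.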